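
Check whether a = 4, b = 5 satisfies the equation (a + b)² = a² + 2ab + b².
Substituting a = 4, b = 5:

LHS = (4 + 5)² = 81
RHS = 4² + 2·4·5 + 5² = 81

LHS = RHS, so the equation holds at this point.

Answer: Holds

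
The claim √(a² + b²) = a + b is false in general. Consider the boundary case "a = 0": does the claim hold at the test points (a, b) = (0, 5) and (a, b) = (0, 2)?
At (0, 5): LHS = 5, RHS = 5 → equal
At (0, 2): LHS = 2, RHS = 2 → equal

So the claim does hold at both of these boundary points, even though it is not an identity.

Answer: Yes, holds at both test points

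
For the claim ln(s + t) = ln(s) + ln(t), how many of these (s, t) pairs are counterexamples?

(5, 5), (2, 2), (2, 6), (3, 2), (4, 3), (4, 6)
5

Testing each pair:
(5, 5): LHS = ln(10) ≈ 2.303, RHS = 2·ln(5) ≈ 3.219 → counterexample
(2, 2): LHS = ln(4) ≈ 1.386, RHS = 2·ln(2) ≈ 1.386 → satisfies claim
(2, 6): LHS = ln(8) ≈ 2.079, RHS = ln(2) + ln(6) ≈ 2.485 → counterexample
(3, 2): LHS = ln(5) ≈ 1.609, RHS = ln(2) + ln(3) ≈ 1.792 → counterexample
(4, 3): LHS = ln(7) ≈ 1.946, RHS = ln(3) + ln(4) ≈ 2.485 → counterexample
(4, 6): LHS = ln(10) ≈ 2.303, RHS = ln(4) + ln(6) ≈ 3.178 → counterexample

That makes 5 counterexamples.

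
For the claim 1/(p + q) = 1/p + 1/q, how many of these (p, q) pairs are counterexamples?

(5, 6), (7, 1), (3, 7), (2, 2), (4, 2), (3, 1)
Testing each pair:
(5, 6): LHS = 1/11, RHS = 11/30 → counterexample
(7, 1): LHS = 1/8, RHS = 8/7 → counterexample
(3, 7): LHS = 1/10, RHS = 10/21 → counterexample
(2, 2): LHS = 1/4, RHS = 1 → counterexample
(4, 2): LHS = 1/6, RHS = 3/4 → counterexample
(3, 1): LHS = 1/4, RHS = 4/3 → counterexample

That makes 6 counterexamples.

Answer: 6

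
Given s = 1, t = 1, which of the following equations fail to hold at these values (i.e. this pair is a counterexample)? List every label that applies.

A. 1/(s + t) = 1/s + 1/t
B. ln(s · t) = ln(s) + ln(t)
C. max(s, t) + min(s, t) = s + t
A

Evaluating each claim at the given values:
A. LHS = 1/2, RHS = 2 → fails here (LHS ≠ RHS)
B. LHS = 0, RHS = 0 → holds here (LHS = RHS)
C. LHS = 2, RHS = 2 → holds here (LHS = RHS)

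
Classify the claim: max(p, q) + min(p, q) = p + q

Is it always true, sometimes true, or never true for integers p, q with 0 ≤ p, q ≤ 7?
The identity holds for every pair in the range. For instance at (p, q) = (6, 0): both sides equal 6.

Answer: Always true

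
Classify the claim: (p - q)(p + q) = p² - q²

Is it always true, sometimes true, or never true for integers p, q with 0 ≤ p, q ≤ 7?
Always true

The identity holds for every pair in the range. For instance at (p, q) = (3, 3): both sides equal 0.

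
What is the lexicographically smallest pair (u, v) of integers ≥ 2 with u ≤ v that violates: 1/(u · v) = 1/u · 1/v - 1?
Substituting (2, 2) into the claim:
LHS = 1/(2 · 2) = 1/4
RHS = 1/2 · 1/2 - 1 = -3/4

Since LHS ≠ RHS, this pair disproves the claim, and no lexicographically smaller pair (u ≤ v, integers ≥ 2) does.

For instance (5, 8) is also a counterexample (LHS = 1/40, RHS = -39/40), but it's lexicographically larger.

Answer: (u, v) = (2, 2)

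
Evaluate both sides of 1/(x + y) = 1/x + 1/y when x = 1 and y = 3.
LHS = 1/(1 + 3) = 1/4
RHS = 1/1 + 1/3 = 4/3

LHS ≠ RHS, so the equation does not hold here.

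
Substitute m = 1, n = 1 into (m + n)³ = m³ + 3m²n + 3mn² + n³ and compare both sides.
LHS = (1 + 1)³ = 8
RHS = 1³ + 3·1²·1 + 3·1·1² + 1³ = 8

LHS = RHS: the two sides agree.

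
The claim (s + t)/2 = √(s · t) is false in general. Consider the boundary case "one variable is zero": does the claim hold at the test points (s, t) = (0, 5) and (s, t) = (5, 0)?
No, fails at both test points

At (0, 5): LHS = 5/2 ≠ RHS = 0
At (5, 0): LHS = 5/2 ≠ RHS = 0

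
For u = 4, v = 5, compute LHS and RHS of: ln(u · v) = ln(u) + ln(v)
LHS = ln(4 · 5) = ln(20) ≈ 2.996
RHS = ln(4) + ln(5) ≈ 2.996

LHS = RHS: the two sides agree.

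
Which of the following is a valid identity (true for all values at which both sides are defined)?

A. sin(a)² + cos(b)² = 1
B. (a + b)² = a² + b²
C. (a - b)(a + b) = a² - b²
A: fails at (1, 2) — LHS = cos(2)² + sin(1)² ≈ 0.8813, RHS = 1.
B: fails at (1, 2) — LHS = 9, RHS = 5.
C: holds — e.g. at (3, 7), both sides equal -40.

Answer: C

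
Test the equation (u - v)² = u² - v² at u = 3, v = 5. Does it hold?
Fails

Substituting u = 3, v = 5:

LHS = (3 - 5)² = 4
RHS = 3² - 5² = -16

LHS ≠ RHS, so the equation does not hold at this point.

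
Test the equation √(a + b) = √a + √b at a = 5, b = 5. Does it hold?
Fails

Substituting a = 5, b = 5:

LHS = √(5 + 5) = √(10) ≈ 3.162
RHS = √5 + √5 = 2·√(5) ≈ 4.472

LHS ≠ RHS, so the equation does not hold at this point.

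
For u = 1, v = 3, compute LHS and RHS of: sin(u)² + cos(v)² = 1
LHS = sin(1)² + cos(3)² ≈ 1.688
RHS = 1

LHS ≠ RHS (they differ by about 0.6882), so the equation does not hold here.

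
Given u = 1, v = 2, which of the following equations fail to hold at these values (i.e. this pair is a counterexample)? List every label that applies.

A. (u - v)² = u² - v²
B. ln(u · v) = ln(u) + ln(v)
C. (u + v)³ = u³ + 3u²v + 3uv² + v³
Evaluating each claim at the given values:
A. LHS = 1, RHS = -3 → fails here (LHS ≠ RHS)
B. LHS = ln(2) ≈ 0.6931, RHS = ln(2) ≈ 0.6931 → holds here (LHS = RHS)
C. LHS = 27, RHS = 27 → holds here (LHS = RHS)

Answer: A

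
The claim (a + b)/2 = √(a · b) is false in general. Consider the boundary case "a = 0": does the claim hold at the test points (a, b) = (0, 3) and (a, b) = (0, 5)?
At (0, 3): LHS = 3/2 ≠ RHS = 0
At (0, 5): LHS = 5/2 ≠ RHS = 0

Answer: No, fails at both test points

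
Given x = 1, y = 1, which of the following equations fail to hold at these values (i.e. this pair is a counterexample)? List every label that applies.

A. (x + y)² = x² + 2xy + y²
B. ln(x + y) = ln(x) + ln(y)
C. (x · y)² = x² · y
Evaluating each claim at the given values:
A. LHS = 4, RHS = 4 → holds here (LHS = RHS)
B. LHS = ln(2) ≈ 0.6931, RHS = 0 → fails here (LHS ≠ RHS)
C. LHS = 1, RHS = 1 → holds here (LHS = RHS)

Answer: B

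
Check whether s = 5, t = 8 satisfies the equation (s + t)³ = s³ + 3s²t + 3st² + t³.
Holds

Substituting s = 5, t = 8:

LHS = (5 + 8)³ = 2197
RHS = 5³ + 3·5²·8 + 3·5·8² + 8³ = 2197

LHS = RHS, so the equation holds at this point.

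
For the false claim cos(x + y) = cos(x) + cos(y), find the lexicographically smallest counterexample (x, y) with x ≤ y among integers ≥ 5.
(x, y) = (5, 5)

Substituting (5, 5) into the claim:
LHS = cos(5 + 5) = cos(10) ≈ -0.8391
RHS = cos(5) + cos(5) = 2·cos(5) ≈ 0.5673

Since LHS ≠ RHS, this pair disproves the claim, and no lexicographically smaller pair (x ≤ y, integers ≥ 5) does.

For instance (6, 8) is also a counterexample (LHS = cos(14) ≈ 0.1367, RHS = cos(8) + cos(6) ≈ 0.8147), but it's lexicographically larger.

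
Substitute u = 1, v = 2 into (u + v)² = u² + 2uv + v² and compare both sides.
LHS = (1 + 2)² = 9
RHS = 1² + 2·1·2 + 2² = 9

LHS = RHS: the two sides agree.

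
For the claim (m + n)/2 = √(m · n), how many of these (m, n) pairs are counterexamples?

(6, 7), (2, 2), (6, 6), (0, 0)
Testing each pair:
(6, 7): LHS = 13/2, RHS = √(42) ≈ 6.481 → counterexample
(2, 2): LHS = 2, RHS = 2 → satisfies claim
(6, 6): LHS = 6, RHS = 6 → satisfies claim
(0, 0): LHS = 0, RHS = 0 → satisfies claim

That makes 1 counterexample.

Answer: 1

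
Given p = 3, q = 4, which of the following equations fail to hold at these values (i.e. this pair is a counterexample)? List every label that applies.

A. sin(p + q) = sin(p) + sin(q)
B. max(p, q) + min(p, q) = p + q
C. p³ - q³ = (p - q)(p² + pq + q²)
A

Evaluating each claim at the given values:
A. LHS = sin(7) ≈ 0.657, RHS = sin(4) + sin(3) ≈ -0.6157 → fails here (LHS ≠ RHS)
B. LHS = 7, RHS = 7 → holds here (LHS = RHS)
C. LHS = -37, RHS = -37 → holds here (LHS = RHS)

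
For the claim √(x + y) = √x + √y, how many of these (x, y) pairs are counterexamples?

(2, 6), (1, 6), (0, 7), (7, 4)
Testing each pair:
(2, 6): LHS = 2·√(2) ≈ 2.828, RHS = √(2) + √(6) ≈ 3.864 → counterexample
(1, 6): LHS = √(7) ≈ 2.646, RHS = 1 + √(6) ≈ 3.449 → counterexample
(0, 7): LHS = √(7) ≈ 2.646, RHS = √(7) ≈ 2.646 → satisfies claim
(7, 4): LHS = √(11) ≈ 3.317, RHS = 2 + √(7) ≈ 4.646 → counterexample

That makes 3 counterexamples.

Answer: 3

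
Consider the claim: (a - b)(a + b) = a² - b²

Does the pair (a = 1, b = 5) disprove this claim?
No

Substituting a = 1, b = 5:
LHS = (1 - 5)(1 + 5) = -24
RHS = 1² - 5² = -24

The sides agree, so this pair does not disprove the claim.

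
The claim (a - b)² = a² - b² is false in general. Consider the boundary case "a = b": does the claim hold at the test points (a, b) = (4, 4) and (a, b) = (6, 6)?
At (4, 4): LHS = 0, RHS = 0 → equal
At (6, 6): LHS = 0, RHS = 0 → equal

So the claim does hold at both of these boundary points, even though it is not an identity.

Answer: Yes, holds at both test points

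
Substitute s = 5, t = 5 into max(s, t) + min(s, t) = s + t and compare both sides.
LHS = max(5, 5) + min(5, 5) = 10
RHS = 5 + 5 = 10

LHS = RHS: the two sides agree.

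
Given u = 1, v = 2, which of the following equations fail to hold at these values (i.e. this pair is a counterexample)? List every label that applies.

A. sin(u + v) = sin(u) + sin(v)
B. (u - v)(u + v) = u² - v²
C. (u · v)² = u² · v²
Evaluating each claim at the given values:
A. LHS = sin(3) ≈ 0.1411, RHS = sin(1) + sin(2) ≈ 1.751 → fails here (LHS ≠ RHS)
B. LHS = -3, RHS = -3 → holds here (LHS = RHS)
C. LHS = 4, RHS = 4 → holds here (LHS = RHS)

Answer: A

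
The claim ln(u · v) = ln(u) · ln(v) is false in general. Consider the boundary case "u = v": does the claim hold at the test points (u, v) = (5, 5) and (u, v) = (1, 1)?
At (5, 5): LHS = ln(25) ≈ 3.219 ≠ RHS = ln(5)² ≈ 2.59
At (1, 1): LHS = 0, RHS = 0 → equal

Answer: Only at (1, 1)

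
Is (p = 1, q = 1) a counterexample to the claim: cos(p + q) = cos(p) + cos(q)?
Substituting p = 1, q = 1:
LHS = cos(1 + 1) = cos(2) ≈ -0.4161
RHS = cos(1) + cos(1) = 2·cos(1) ≈ 1.081

Since LHS ≠ RHS, this pair disproves the claim.

Answer: Yes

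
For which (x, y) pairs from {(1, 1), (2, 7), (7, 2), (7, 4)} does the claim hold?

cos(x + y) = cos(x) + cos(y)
Testing each pair:
(1, 1): LHS = cos(2) ≈ -0.4161, RHS = 2·cos(1) ≈ 1.081 → fails
(2, 7): LHS = cos(9) ≈ -0.9111, RHS = cos(2) + cos(7) ≈ 0.3378 → fails
(7, 2): LHS = cos(9) ≈ -0.9111, RHS = cos(2) + cos(7) ≈ 0.3378 → fails
(7, 4): LHS = cos(11) ≈ 0.004426, RHS = cos(4) + cos(7) ≈ 0.1003 → fails

No pair satisfies the claim.

Answer: None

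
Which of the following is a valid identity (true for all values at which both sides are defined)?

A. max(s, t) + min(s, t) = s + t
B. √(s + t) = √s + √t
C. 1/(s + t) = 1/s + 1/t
A: holds — e.g. at (1, 2), both sides equal 3.
B: fails at (2, 2) — LHS = 2, RHS = 2·√(2) ≈ 2.828.
C: fails at (3, 3) — LHS = 1/6, RHS = 2/3.

Answer: A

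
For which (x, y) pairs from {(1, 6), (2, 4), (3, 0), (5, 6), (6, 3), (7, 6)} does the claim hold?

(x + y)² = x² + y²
(3, 0)

Testing each pair:
(1, 6): LHS = 49, RHS = 37 → fails
(2, 4): LHS = 36, RHS = 20 → fails
(3, 0): LHS = 9, RHS = 9 → holds
(5, 6): LHS = 121, RHS = 61 → fails
(6, 3): LHS = 81, RHS = 45 → fails
(7, 6): LHS = 169, RHS = 85 → fails

1 of 6 pairs satisfies the claim.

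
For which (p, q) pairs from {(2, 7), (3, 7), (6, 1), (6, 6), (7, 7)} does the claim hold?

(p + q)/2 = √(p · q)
Testing each pair:
(2, 7): LHS = 9/2, RHS = √(14) ≈ 3.742 → fails
(3, 7): LHS = 5, RHS = √(21) ≈ 4.583 → fails
(6, 1): LHS = 7/2, RHS = √(6) ≈ 2.449 → fails
(6, 6): LHS = 6, RHS = 6 → holds
(7, 7): LHS = 7, RHS = 7 → holds

2 of 5 pairs satisfy the claim.

Answer: (6, 6), (7, 7)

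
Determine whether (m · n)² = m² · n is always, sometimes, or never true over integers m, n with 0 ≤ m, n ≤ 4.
Sometimes true

It holds at (m, n) = (0, 0) (both sides equal 0), but fails at (m, n) = (1, 3) (LHS = 9, RHS = 3).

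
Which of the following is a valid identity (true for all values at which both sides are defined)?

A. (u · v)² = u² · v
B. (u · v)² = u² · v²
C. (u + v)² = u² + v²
B

A: fails at (1, 5) — LHS = 25, RHS = 5.
B: holds — e.g. at (1, 3), both sides equal 9.
C: fails at (2, 4) — LHS = 36, RHS = 20.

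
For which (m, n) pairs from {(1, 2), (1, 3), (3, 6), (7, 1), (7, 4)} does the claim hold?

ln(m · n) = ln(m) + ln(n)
All pairs

Testing each pair:
(1, 2): LHS = ln(2) ≈ 0.6931, RHS = ln(2) ≈ 0.6931 → holds
(1, 3): LHS = ln(3) ≈ 1.099, RHS = ln(3) ≈ 1.099 → holds
(3, 6): LHS = ln(18) ≈ 2.89, RHS = ln(3) + ln(6) ≈ 2.89 → holds
(7, 1): LHS = ln(7) ≈ 1.946, RHS = ln(7) ≈ 1.946 → holds
(7, 4): LHS = ln(28) ≈ 3.332, RHS = ln(4) + ln(7) ≈ 3.332 → holds

Every pair satisfies the claim.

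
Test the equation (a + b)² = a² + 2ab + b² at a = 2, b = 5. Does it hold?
Substituting a = 2, b = 5:

LHS = (2 + 5)² = 49
RHS = 2² + 2·2·5 + 5² = 49

LHS = RHS, so the equation holds at this point.

Answer: Holds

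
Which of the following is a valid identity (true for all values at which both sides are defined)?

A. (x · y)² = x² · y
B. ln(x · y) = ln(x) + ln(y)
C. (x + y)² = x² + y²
A: fails at (5, 5) — LHS = 625, RHS = 125.
B: holds — e.g. at (2, 3), both sides equal ln(6) ≈ 1.792.
C: fails at (1, 5) — LHS = 36, RHS = 26.

Answer: B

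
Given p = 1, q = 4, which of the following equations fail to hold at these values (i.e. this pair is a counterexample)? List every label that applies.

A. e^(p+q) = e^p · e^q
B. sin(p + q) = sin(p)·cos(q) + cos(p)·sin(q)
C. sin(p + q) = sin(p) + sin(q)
C

Evaluating each claim at the given values:
A. LHS = e^5 ≈ 148.4, RHS = e^5 ≈ 148.4 → holds here (LHS = RHS)
B. LHS = sin(5) ≈ -0.9589, RHS = sin(1)·cos(4) + sin(4)·cos(1) ≈ -0.9589 → holds here (LHS = RHS)
C. LHS = sin(5) ≈ -0.9589, RHS = sin(4) + sin(1) ≈ 0.08467 → fails here (LHS ≠ RHS)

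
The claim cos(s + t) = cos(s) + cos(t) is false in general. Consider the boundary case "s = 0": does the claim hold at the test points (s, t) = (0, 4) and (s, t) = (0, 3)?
No, fails at both test points

At (0, 4): LHS = cos(4) ≈ -0.6536 ≠ RHS = cos(4) + 1 ≈ 0.3464
At (0, 3): LHS = cos(3) ≈ -0.99 ≠ RHS = cos(3) + 1 ≈ 0.01001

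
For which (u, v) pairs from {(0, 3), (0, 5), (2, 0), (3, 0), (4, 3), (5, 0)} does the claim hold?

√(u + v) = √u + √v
Testing each pair:
(0, 3): LHS = √(3) ≈ 1.732, RHS = √(3) ≈ 1.732 → holds
(0, 5): LHS = √(5) ≈ 2.236, RHS = √(5) ≈ 2.236 → holds
(2, 0): LHS = √(2) ≈ 1.414, RHS = √(2) ≈ 1.414 → holds
(3, 0): LHS = √(3) ≈ 1.732, RHS = √(3) ≈ 1.732 → holds
(4, 3): LHS = √(7) ≈ 2.646, RHS = √(3) + 2 ≈ 3.732 → fails
(5, 0): LHS = √(5) ≈ 2.236, RHS = √(5) ≈ 2.236 → holds

5 of 6 pairs satisfy the claim.

Answer: (0, 3), (0, 5), (2, 0), (3, 0), (5, 0)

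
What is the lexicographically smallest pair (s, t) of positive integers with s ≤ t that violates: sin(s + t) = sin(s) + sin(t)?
(s, t) = (1, 1)

Substituting (1, 1) into the claim:
LHS = sin(1 + 1) = sin(2) ≈ 0.9093
RHS = sin(1) + sin(1) = 2·sin(1) ≈ 1.683

Since LHS ≠ RHS, this pair disproves the claim, and no lexicographically smaller pair (s ≤ t, positive integers) does.

For instance (1, 5) is also a counterexample (LHS = sin(6) ≈ -0.2794, RHS = sin(5) + sin(1) ≈ -0.1175), but it's lexicographically larger.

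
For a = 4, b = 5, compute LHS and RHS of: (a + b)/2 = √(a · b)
LHS = (4 + 5)/2 = 9/2
RHS = √(4 · 5) = 2·√(5) ≈ 4.472

LHS ≠ RHS (they differ by about 0.02786), so the equation does not hold here.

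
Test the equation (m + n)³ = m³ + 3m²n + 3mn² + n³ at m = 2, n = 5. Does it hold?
Holds

Substituting m = 2, n = 5:

LHS = (2 + 5)³ = 343
RHS = 2³ + 3·2²·5 + 3·2·5² + 5³ = 343

LHS = RHS, so the equation holds at this point.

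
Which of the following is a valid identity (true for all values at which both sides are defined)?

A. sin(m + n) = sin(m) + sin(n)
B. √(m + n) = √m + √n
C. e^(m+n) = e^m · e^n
A: fails at (3, 7) — LHS = sin(10) ≈ -0.544, RHS = sin(3) + sin(7) ≈ 0.7981.
B: fails at (1, 1) — LHS = √(2) ≈ 1.414, RHS = 2.
C: holds — e.g. at (0, 1), both sides equal e ≈ 2.718.

Answer: C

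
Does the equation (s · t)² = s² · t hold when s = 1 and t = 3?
Substituting s = 1, t = 3:

LHS = (1 · 3)² = 9
RHS = 1² · 3 = 3

LHS ≠ RHS, so the equation does not hold at this point.

Answer: Fails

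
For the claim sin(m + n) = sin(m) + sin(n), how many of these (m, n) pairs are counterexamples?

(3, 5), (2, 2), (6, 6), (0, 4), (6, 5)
4

Testing each pair:
(3, 5): LHS = sin(8) ≈ 0.9894, RHS = sin(5) + sin(3) ≈ -0.8178 → counterexample
(2, 2): LHS = sin(4) ≈ -0.7568, RHS = 2·sin(2) ≈ 1.819 → counterexample
(6, 6): LHS = sin(12) ≈ -0.5366, RHS = 2·sin(6) ≈ -0.5588 → counterexample
(0, 4): LHS = sin(4) ≈ -0.7568, RHS = sin(4) ≈ -0.7568 → satisfies claim
(6, 5): LHS = sin(11) ≈ -1, RHS = sin(5) + sin(6) ≈ -1.238 → counterexample

That makes 4 counterexamples.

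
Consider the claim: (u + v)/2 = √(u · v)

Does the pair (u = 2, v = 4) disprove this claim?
Substituting u = 2, v = 4:
LHS = (2 + 4)/2 = 3
RHS = √(2 · 4) = 2·√(2) ≈ 2.828

Since LHS ≠ RHS, this pair disproves the claim.

Answer: Yes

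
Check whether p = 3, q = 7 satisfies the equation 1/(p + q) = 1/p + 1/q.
Fails

Substituting p = 3, q = 7:

LHS = 1/(3 + 7) = 1/10
RHS = 1/3 + 1/7 = 10/21

LHS ≠ RHS, so the equation does not hold at this point.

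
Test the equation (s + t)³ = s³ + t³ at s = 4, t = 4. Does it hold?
Fails

Substituting s = 4, t = 4:

LHS = (4 + 4)³ = 512
RHS = 4³ + 4³ = 128

LHS ≠ RHS, so the equation does not hold at this point.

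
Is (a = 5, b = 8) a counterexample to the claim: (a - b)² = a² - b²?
Substituting a = 5, b = 8:
LHS = (5 - 8)² = 9
RHS = 5² - 8² = -39

Since LHS ≠ RHS, this pair disproves the claim.

Answer: Yes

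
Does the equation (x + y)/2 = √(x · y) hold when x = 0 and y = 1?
Substituting x = 0, y = 1:

LHS = (0 + 1)/2 = 1/2
RHS = √(0 · 1) = 0

LHS ≠ RHS, so the equation does not hold at this point.

Answer: Fails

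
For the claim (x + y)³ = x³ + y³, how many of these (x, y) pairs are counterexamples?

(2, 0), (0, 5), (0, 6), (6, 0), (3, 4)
1

Testing each pair:
(2, 0): LHS = 8, RHS = 8 → satisfies claim
(0, 5): LHS = 125, RHS = 125 → satisfies claim
(0, 6): LHS = 216, RHS = 216 → satisfies claim
(6, 0): LHS = 216, RHS = 216 → satisfies claim
(3, 4): LHS = 343, RHS = 91 → counterexample

That makes 1 counterexample.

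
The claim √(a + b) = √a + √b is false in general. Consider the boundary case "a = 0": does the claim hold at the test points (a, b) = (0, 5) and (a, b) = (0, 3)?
Yes, holds at both test points

At (0, 5): LHS = √(5) ≈ 2.236, RHS = √(5) ≈ 2.236 → equal
At (0, 3): LHS = √(3) ≈ 1.732, RHS = √(3) ≈ 1.732 → equal

So the claim does hold at both of these boundary points, even though it is not an identity.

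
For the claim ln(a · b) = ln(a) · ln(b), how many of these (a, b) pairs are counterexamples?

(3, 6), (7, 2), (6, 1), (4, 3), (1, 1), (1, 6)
Testing each pair:
(3, 6): LHS = ln(18) ≈ 2.89, RHS = ln(3)·ln(6) ≈ 1.968 → counterexample
(7, 2): LHS = ln(14) ≈ 2.639, RHS = ln(2)·ln(7) ≈ 1.349 → counterexample
(6, 1): LHS = ln(6) ≈ 1.792, RHS = 0 → counterexample
(4, 3): LHS = ln(12) ≈ 2.485, RHS = ln(3)·ln(4) ≈ 1.523 → counterexample
(1, 1): LHS = 0, RHS = 0 → satisfies claim
(1, 6): LHS = ln(6) ≈ 1.792, RHS = 0 → counterexample

That makes 5 counterexamples.

Answer: 5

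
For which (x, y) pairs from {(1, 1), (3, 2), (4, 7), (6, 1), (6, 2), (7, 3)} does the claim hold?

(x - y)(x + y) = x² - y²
Testing each pair:
(1, 1): LHS = 0, RHS = 0 → holds
(3, 2): LHS = 5, RHS = 5 → holds
(4, 7): LHS = -33, RHS = -33 → holds
(6, 1): LHS = 35, RHS = 35 → holds
(6, 2): LHS = 32, RHS = 32 → holds
(7, 3): LHS = 40, RHS = 40 → holds

Every pair satisfies the claim.

Answer: All pairs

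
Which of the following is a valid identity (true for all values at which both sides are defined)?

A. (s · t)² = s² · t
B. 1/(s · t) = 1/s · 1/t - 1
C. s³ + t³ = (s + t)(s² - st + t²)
C

A: fails at (2, 7) — LHS = 196, RHS = 28.
B: fails at (6, 7) — LHS = 1/42, RHS = -41/42.
C: holds — e.g. at (3, 7), both sides equal 370.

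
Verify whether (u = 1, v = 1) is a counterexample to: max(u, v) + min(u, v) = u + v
Substituting u = 1, v = 1:
LHS = max(1, 1) + min(1, 1) = 2
RHS = 1 + 1 = 2

The sides agree, so this pair does not disprove the claim.

Answer: No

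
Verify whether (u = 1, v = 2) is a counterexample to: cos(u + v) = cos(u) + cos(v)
Substituting u = 1, v = 2:
LHS = cos(1 + 2) = cos(3) ≈ -0.99
RHS = cos(1) + cos(2) ≈ 0.1242

Since LHS ≠ RHS, this pair disproves the claim.

Answer: Yes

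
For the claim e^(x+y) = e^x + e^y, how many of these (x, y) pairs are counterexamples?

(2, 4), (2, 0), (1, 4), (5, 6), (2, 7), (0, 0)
6

Testing each pair:
(2, 4): LHS = e^6 ≈ 403.4, RHS = e^2 + e^4 ≈ 61.99 → counterexample
(2, 0): LHS = e^2 ≈ 7.389, RHS = 1 + e^2 ≈ 8.389 → counterexample
(1, 4): LHS = e^5 ≈ 148.4, RHS = e + e^4 ≈ 57.32 → counterexample
(5, 6): LHS = e^11 ≈ 59874.1, RHS = e^5 + e^6 ≈ 551.8 → counterexample
(2, 7): LHS = e^9 ≈ 8103, RHS = e^2 + e^7 ≈ 1104 → counterexample
(0, 0): LHS = 1, RHS = 2 → counterexample

That makes 6 counterexamples.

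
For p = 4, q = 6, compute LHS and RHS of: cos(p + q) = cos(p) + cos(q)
LHS = cos(4 + 6) = cos(10) ≈ -0.8391
RHS = cos(4) + cos(6) ≈ 0.3065

LHS ≠ RHS (they differ by about 1.146), so the equation does not hold here.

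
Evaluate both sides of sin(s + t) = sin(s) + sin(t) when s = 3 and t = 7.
LHS = sin(3 + 7) = sin(10) ≈ -0.544
RHS = sin(3) + sin(7) ≈ 0.7981

LHS ≠ RHS (they differ by about 1.342), so the equation does not hold here.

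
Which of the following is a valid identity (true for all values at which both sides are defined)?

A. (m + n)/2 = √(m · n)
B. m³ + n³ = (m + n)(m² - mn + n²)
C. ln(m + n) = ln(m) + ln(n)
A: fails at (2, 7) — LHS = 9/2, RHS = √(14) ≈ 3.742.
B: holds — e.g. at (3, 3), both sides equal 54.
C: fails at (4, 5) — LHS = ln(9) ≈ 2.197, RHS = ln(4) + ln(5) ≈ 2.996.

Answer: B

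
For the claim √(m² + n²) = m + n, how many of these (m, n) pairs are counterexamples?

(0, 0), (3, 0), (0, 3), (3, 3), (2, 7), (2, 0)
Testing each pair:
(0, 0): LHS = 0, RHS = 0 → satisfies claim
(3, 0): LHS = 3, RHS = 3 → satisfies claim
(0, 3): LHS = 3, RHS = 3 → satisfies claim
(3, 3): LHS = 3·√(2) ≈ 4.243, RHS = 6 → counterexample
(2, 7): LHS = √(53) ≈ 7.28, RHS = 9 → counterexample
(2, 0): LHS = 2, RHS = 2 → satisfies claim

That makes 2 counterexamples.

Answer: 2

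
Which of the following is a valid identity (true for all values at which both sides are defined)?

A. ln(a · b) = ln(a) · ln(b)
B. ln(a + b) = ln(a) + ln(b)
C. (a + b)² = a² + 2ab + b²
C

A: fails at (3, 7) — LHS = ln(21) ≈ 3.045, RHS = ln(3)·ln(7) ≈ 2.138.
B: fails at (1, 5) — LHS = ln(6) ≈ 1.792, RHS = ln(5) ≈ 1.609.
C: holds — e.g. at (1, 2), both sides equal 9.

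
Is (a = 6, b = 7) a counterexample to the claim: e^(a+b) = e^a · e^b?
Substituting a = 6, b = 7:
LHS = e^(6+7) = e^13 ≈ 442413.4
RHS = e^6 · e^7 = e^13 ≈ 442413.4

The sides agree, so this pair does not disprove the claim.

Answer: No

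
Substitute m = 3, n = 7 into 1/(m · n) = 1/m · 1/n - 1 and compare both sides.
LHS = 1/(3 · 7) = 1/21
RHS = 1/3 · 1/7 - 1 = -20/21

LHS ≠ RHS, so the equation does not hold here.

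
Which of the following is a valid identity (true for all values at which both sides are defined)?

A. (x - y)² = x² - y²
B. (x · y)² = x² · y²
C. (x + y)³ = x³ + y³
B

A: fails at (3, 4) — LHS = 1, RHS = -7.
B: holds — e.g. at (5, 8), both sides equal 1600.
C: fails at (3, 7) — LHS = 1000, RHS = 370.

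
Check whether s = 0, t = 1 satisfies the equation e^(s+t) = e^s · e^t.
Substituting s = 0, t = 1:

LHS = e^(0+1) = e ≈ 2.718
RHS = e^0 · e^1 = e ≈ 2.718

LHS = RHS, so the equation holds at this point.

Answer: Holds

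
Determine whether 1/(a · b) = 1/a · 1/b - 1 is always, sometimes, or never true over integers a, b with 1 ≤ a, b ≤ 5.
The claim fails for every pair in the range. For instance at (a, b) = (3, 3): LHS = 1/9, RHS = -8/9.

Answer: Never true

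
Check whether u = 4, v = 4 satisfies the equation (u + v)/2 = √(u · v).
Holds

Substituting u = 4, v = 4:

LHS = (4 + 4)/2 = 4
RHS = √(4 · 4) = 4

LHS = RHS, so the equation holds at this point.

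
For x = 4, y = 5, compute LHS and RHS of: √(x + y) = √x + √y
LHS = √(4 + 5) = 3
RHS = √4 + √5 = 2 + √(5) ≈ 4.236

LHS ≠ RHS (they differ by about 1.236), so the equation does not hold here.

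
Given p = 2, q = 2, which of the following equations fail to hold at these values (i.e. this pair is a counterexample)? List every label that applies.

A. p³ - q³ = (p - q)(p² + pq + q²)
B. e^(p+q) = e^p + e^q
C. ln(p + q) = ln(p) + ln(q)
Evaluating each claim at the given values:
A. LHS = 0, RHS = 0 → holds here (LHS = RHS)
B. LHS = e^4 ≈ 54.6, RHS = 2·e^2 ≈ 14.78 → fails here (LHS ≠ RHS)
C. LHS = ln(4) ≈ 1.386, RHS = 2·ln(2) ≈ 1.386 → holds here (LHS = RHS)

Answer: B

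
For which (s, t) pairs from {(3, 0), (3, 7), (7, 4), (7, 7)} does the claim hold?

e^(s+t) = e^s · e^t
Testing each pair:
(3, 0): LHS = e^3 ≈ 20.09, RHS = e^3 ≈ 20.09 → holds
(3, 7): LHS = e^10 ≈ 22026.5, RHS = e^10 ≈ 22026.5 → holds
(7, 4): LHS = e^11 ≈ 59874.1, RHS = e^11 ≈ 59874.1 → holds
(7, 7): LHS = e^14 ≈ 1202604.3, RHS = e^14 ≈ 1202604.3 → holds

Every pair satisfies the claim.

Answer: All pairs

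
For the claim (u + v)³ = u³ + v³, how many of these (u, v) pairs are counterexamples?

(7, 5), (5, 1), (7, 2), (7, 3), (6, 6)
5

Testing each pair:
(7, 5): LHS = 1728, RHS = 468 → counterexample
(5, 1): LHS = 216, RHS = 126 → counterexample
(7, 2): LHS = 729, RHS = 351 → counterexample
(7, 3): LHS = 1000, RHS = 370 → counterexample
(6, 6): LHS = 1728, RHS = 432 → counterexample

That makes 5 counterexamples.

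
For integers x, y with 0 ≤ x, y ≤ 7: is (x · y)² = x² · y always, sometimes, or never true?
It holds at (x, y) = (6, 1) (both sides equal 36), but fails at (x, y) = (7, 6) (LHS = 1764, RHS = 294).

Answer: Sometimes true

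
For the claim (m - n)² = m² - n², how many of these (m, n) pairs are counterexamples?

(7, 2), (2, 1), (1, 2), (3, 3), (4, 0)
Testing each pair:
(7, 2): LHS = 25, RHS = 45 → counterexample
(2, 1): LHS = 1, RHS = 3 → counterexample
(1, 2): LHS = 1, RHS = -3 → counterexample
(3, 3): LHS = 0, RHS = 0 → satisfies claim
(4, 0): LHS = 16, RHS = 16 → satisfies claim

That makes 3 counterexamples.

Answer: 3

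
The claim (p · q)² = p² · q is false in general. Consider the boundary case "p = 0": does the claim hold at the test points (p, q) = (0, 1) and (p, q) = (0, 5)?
At (0, 1): LHS = 0, RHS = 0 → equal
At (0, 5): LHS = 0, RHS = 0 → equal

So the claim does hold at both of these boundary points, even though it is not an identity.

Answer: Yes, holds at both test points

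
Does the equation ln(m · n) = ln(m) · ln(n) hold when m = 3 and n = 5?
Substituting m = 3, n = 5:

LHS = ln(3 · 5) = ln(15) ≈ 2.708
RHS = ln(3) · ln(5) ≈ 1.768

LHS ≠ RHS, so the equation does not hold at this point.

Answer: Fails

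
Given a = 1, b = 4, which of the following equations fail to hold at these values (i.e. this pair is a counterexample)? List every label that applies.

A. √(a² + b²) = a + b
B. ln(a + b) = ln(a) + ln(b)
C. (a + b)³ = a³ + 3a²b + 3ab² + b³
Evaluating each claim at the given values:
A. LHS = √(17) ≈ 4.123, RHS = 5 → fails here (LHS ≠ RHS)
B. LHS = ln(5) ≈ 1.609, RHS = ln(4) ≈ 1.386 → fails here (LHS ≠ RHS)
C. LHS = 125, RHS = 125 → holds here (LHS = RHS)

Answer: A, B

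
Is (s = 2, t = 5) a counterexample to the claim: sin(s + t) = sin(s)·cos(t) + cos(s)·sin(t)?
No

Substituting s = 2, t = 5:
LHS = sin(2 + 5) = sin(7) ≈ 0.657
RHS = sin(2)·cos(5) + cos(2)·sin(5) = sin(2)·cos(5) + sin(5)·cos(2) ≈ 0.657

The sides agree, so this pair does not disprove the claim.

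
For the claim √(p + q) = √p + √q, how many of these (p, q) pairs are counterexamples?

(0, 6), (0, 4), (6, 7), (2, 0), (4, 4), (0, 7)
Testing each pair:
(0, 6): LHS = √(6) ≈ 2.449, RHS = √(6) ≈ 2.449 → satisfies claim
(0, 4): LHS = 2, RHS = 2 → satisfies claim
(6, 7): LHS = √(13) ≈ 3.606, RHS = √(6) + √(7) ≈ 5.095 → counterexample
(2, 0): LHS = √(2) ≈ 1.414, RHS = √(2) ≈ 1.414 → satisfies claim
(4, 4): LHS = 2·√(2) ≈ 2.828, RHS = 4 → counterexample
(0, 7): LHS = √(7) ≈ 2.646, RHS = √(7) ≈ 2.646 → satisfies claim

That makes 2 counterexamples.

Answer: 2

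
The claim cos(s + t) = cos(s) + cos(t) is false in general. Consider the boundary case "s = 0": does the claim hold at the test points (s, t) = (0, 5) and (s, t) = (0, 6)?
No, fails at both test points

At (0, 5): LHS = cos(5) ≈ 0.2837 ≠ RHS = cos(5) + 1 ≈ 1.284
At (0, 6): LHS = cos(6) ≈ 0.9602 ≠ RHS = cos(6) + 1 ≈ 1.96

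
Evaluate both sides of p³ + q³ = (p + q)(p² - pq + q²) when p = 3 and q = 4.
LHS = 3³ + 4³ = 91
RHS = (3 + 4)(3² - 3·4 + 4²) = 91

LHS = RHS: the two sides agree.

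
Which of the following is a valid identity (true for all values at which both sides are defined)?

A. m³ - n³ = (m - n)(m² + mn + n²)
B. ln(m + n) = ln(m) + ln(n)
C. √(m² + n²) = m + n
A: holds — e.g. at (2, 4), both sides equal -56.
B: fails at (1, 2) — LHS = ln(3) ≈ 1.099, RHS = ln(2) ≈ 0.6931.
C: fails at (4, 5) — LHS = √(41) ≈ 6.403, RHS = 9.

Answer: A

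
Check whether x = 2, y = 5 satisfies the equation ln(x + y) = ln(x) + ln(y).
Substituting x = 2, y = 5:

LHS = ln(2 + 5) = ln(7) ≈ 1.946
RHS = ln(2) + ln(5) ≈ 2.303

LHS ≠ RHS, so the equation does not hold at this point.

Answer: Fails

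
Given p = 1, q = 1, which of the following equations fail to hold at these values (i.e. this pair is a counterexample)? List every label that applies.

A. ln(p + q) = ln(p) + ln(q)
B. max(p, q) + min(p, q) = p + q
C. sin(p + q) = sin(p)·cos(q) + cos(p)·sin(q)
A

Evaluating each claim at the given values:
A. LHS = ln(2) ≈ 0.6931, RHS = 0 → fails here (LHS ≠ RHS)
B. LHS = 2, RHS = 2 → holds here (LHS = RHS)
C. LHS = sin(2) ≈ 0.9093, RHS = 2·sin(1)·cos(1) ≈ 0.9093 → holds here (LHS = RHS)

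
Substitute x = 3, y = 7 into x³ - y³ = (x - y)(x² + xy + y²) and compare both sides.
LHS = 3³ - 7³ = -316
RHS = (3 - 7)(3² + 3·7 + 7²) = -316

LHS = RHS: the two sides agree.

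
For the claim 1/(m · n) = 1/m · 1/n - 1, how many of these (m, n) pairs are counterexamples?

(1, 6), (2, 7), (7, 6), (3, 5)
4

Testing each pair:
(1, 6): LHS = 1/6, RHS = -5/6 → counterexample
(2, 7): LHS = 1/14, RHS = -13/14 → counterexample
(7, 6): LHS = 1/42, RHS = -41/42 → counterexample
(3, 5): LHS = 1/15, RHS = -14/15 → counterexample

That makes 4 counterexamples.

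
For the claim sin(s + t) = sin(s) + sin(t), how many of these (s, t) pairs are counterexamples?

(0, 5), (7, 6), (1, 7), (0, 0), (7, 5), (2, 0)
Testing each pair:
(0, 5): LHS = sin(5) ≈ -0.9589, RHS = sin(5) ≈ -0.9589 → satisfies claim
(7, 6): LHS = sin(13) ≈ 0.4202, RHS = sin(6) + sin(7) ≈ 0.3776 → counterexample
(1, 7): LHS = sin(8) ≈ 0.9894, RHS = sin(7) + sin(1) ≈ 1.498 → counterexample
(0, 0): LHS = 0, RHS = 0 → satisfies claim
(7, 5): LHS = sin(12) ≈ -0.5366, RHS = sin(5) + sin(7) ≈ -0.3019 → counterexample
(2, 0): LHS = sin(2) ≈ 0.9093, RHS = sin(2) ≈ 0.9093 → satisfies claim

That makes 3 counterexamples.

Answer: 3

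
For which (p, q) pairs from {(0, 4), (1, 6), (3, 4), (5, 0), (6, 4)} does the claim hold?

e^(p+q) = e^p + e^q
Testing each pair:
(0, 4): LHS = e^4 ≈ 54.6, RHS = 1 + e^4 ≈ 55.6 → fails
(1, 6): LHS = e^7 ≈ 1097, RHS = e + e^6 ≈ 406.1 → fails
(3, 4): LHS = e^7 ≈ 1097, RHS = e^3 + e^4 ≈ 74.68 → fails
(5, 0): LHS = e^5 ≈ 148.4, RHS = 1 + e^5 ≈ 149.4 → fails
(6, 4): LHS = e^10 ≈ 22026.5, RHS = e^4 + e^6 ≈ 458 → fails

No pair satisfies the claim.

Answer: None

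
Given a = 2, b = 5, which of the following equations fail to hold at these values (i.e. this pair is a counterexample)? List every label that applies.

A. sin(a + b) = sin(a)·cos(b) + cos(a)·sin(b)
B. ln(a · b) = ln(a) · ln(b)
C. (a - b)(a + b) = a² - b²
B

Evaluating each claim at the given values:
A. LHS = sin(7) ≈ 0.657, RHS = sin(2)·cos(5) + sin(5)·cos(2) ≈ 0.657 → holds here (LHS = RHS)
B. LHS = ln(10) ≈ 2.303, RHS = ln(2)·ln(5) ≈ 1.116 → fails here (LHS ≠ RHS)
C. LHS = -21, RHS = -21 → holds here (LHS = RHS)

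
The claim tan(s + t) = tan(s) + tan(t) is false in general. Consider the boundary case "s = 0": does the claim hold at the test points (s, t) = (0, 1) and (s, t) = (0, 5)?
Yes, holds at both test points

At (0, 1): LHS = tan(1) ≈ 1.557, RHS = tan(1) ≈ 1.557 → equal
At (0, 5): LHS = tan(5) ≈ -3.381, RHS = tan(5) ≈ -3.381 → equal

So the claim does hold at both of these boundary points, even though it is not an identity.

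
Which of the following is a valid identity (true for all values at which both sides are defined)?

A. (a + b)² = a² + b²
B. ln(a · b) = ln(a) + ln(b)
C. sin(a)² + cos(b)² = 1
B

A: fails at (2, 3) — LHS = 25, RHS = 13.
B: holds — e.g. at (3, 5), both sides equal ln(15) ≈ 2.708.
C: fails at (4, 5) — LHS = cos(5)² + sin(4)² ≈ 0.6532, RHS = 1.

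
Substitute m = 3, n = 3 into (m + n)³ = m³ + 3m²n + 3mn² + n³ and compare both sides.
LHS = (3 + 3)³ = 216
RHS = 3³ + 3·3²·3 + 3·3·3² + 3³ = 216

LHS = RHS: the two sides agree.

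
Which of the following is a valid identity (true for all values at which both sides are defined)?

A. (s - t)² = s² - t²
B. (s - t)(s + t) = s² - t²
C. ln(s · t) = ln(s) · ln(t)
B

A: fails at (1, 3) — LHS = 4, RHS = -8.
B: holds — e.g. at (1, 2), both sides equal -3.
C: fails at (1, 4) — LHS = ln(4) ≈ 1.386, RHS = 0.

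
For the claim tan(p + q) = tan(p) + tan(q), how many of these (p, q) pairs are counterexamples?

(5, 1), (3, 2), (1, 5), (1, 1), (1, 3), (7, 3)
Testing each pair:
(5, 1): LHS = tan(6) ≈ -0.291, RHS = tan(5) + tan(1) ≈ -1.823 → counterexample
(3, 2): LHS = tan(5) ≈ -3.381, RHS = tan(2) + tan(3) ≈ -2.328 → counterexample
(1, 5): LHS = tan(6) ≈ -0.291, RHS = tan(5) + tan(1) ≈ -1.823 → counterexample
(1, 1): LHS = tan(2) ≈ -2.185, RHS = 2·tan(1) ≈ 3.115 → counterexample
(1, 3): LHS = tan(4) ≈ 1.158, RHS = tan(3) + tan(1) ≈ 1.415 → counterexample
(7, 3): LHS = tan(10) ≈ 0.6484, RHS = tan(3) + tan(7) ≈ 0.7289 → counterexample

That makes 6 counterexamples.

Answer: 6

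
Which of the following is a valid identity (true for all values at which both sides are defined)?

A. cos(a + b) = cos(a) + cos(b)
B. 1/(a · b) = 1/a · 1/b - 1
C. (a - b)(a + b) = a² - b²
C

A: fails at (3, 4) — LHS = cos(7) ≈ 0.7539, RHS = cos(3) + cos(4) ≈ -1.644.
B: fails at (5, 5) — LHS = 1/25, RHS = -24/25.
C: holds — e.g. at (3, 5), both sides equal -16.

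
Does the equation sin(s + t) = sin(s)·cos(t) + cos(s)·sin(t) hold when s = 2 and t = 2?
Holds

Substituting s = 2, t = 2:

LHS = sin(2 + 2) = sin(4) ≈ -0.7568
RHS = sin(2)·cos(2) + cos(2)·sin(2) = 2·sin(2)·cos(2) ≈ -0.7568

LHS = RHS, so the equation holds at this point.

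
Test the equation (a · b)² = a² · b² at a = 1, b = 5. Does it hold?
Holds

Substituting a = 1, b = 5:

LHS = (1 · 5)² = 25
RHS = 1² · 5² = 25

LHS = RHS, so the equation holds at this point.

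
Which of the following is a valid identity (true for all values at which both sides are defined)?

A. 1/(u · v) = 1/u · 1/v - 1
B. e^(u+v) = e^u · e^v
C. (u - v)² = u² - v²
B

A: fails at (6, 7) — LHS = 1/42, RHS = -41/42.
B: holds — e.g. at (1, 2), both sides equal e^3 ≈ 20.09.
C: fails at (3, 7) — LHS = 16, RHS = -40.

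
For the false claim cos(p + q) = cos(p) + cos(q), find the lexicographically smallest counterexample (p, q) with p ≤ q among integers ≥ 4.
(p, q) = (4, 4)

Substituting (4, 4) into the claim:
LHS = cos(4 + 4) = cos(8) ≈ -0.1455
RHS = cos(4) + cos(4) = 2·cos(4) ≈ -1.307

Since LHS ≠ RHS, this pair disproves the claim, and no lexicographically smaller pair (p ≤ q, integers ≥ 4) does.

For instance (11, 11) is also a counterexample (LHS = cos(22) ≈ -1, RHS = 2·cos(11) ≈ 0.008851), but it's lexicographically larger.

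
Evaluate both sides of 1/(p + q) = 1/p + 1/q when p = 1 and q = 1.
LHS = 1/(1 + 1) = 1/2
RHS = 1/1 + 1/1 = 2

LHS ≠ RHS, so the equation does not hold here.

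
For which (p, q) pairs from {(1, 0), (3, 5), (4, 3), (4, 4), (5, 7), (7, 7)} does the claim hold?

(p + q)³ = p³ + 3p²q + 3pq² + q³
Testing each pair:
(1, 0): LHS = 1, RHS = 1 → holds
(3, 5): LHS = 512, RHS = 512 → holds
(4, 3): LHS = 343, RHS = 343 → holds
(4, 4): LHS = 512, RHS = 512 → holds
(5, 7): LHS = 1728, RHS = 1728 → holds
(7, 7): LHS = 2744, RHS = 2744 → holds

Every pair satisfies the claim.

Answer: All pairs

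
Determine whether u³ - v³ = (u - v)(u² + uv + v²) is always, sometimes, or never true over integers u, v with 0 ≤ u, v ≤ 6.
The identity holds for every pair in the range. For instance at (u, v) = (6, 0): both sides equal 216.

Answer: Always true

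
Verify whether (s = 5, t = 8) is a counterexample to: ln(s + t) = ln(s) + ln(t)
Yes

Substituting s = 5, t = 8:
LHS = ln(5 + 8) = ln(13) ≈ 2.565
RHS = ln(5) + ln(8) ≈ 3.689

Since LHS ≠ RHS, this pair disproves the claim.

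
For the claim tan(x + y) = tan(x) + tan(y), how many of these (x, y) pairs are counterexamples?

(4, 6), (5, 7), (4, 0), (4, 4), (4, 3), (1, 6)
5

Testing each pair:
(4, 6): LHS = tan(10) ≈ 0.6484, RHS = tan(6) + tan(4) ≈ 0.8668 → counterexample
(5, 7): LHS = tan(12) ≈ -0.6359, RHS = tan(5) + tan(7) ≈ -2.509 → counterexample
(4, 0): LHS = tan(4) ≈ 1.158, RHS = tan(4) ≈ 1.158 → satisfies claim
(4, 4): LHS = tan(8) ≈ -6.8, RHS = 2·tan(4) ≈ 2.316 → counterexample
(4, 3): LHS = tan(7) ≈ 0.8714, RHS = tan(3) + tan(4) ≈ 1.015 → counterexample
(1, 6): LHS = tan(7) ≈ 0.8714, RHS = tan(6) + tan(1) ≈ 1.266 → counterexample

That makes 5 counterexamples.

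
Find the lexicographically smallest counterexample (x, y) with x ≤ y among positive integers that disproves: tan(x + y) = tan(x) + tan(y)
(x, y) = (1, 1)

Substituting (1, 1) into the claim:
LHS = tan(1 + 1) = tan(2) ≈ -2.185
RHS = tan(1) + tan(1) = 2·tan(1) ≈ 3.115

Since LHS ≠ RHS, this pair disproves the claim, and no lexicographically smaller pair (x ≤ y, positive integers) does.

For instance (7, 8) is also a counterexample (LHS = tan(15) ≈ -0.856, RHS = tan(8) + tan(7) ≈ -5.928), but it's lexicographically larger.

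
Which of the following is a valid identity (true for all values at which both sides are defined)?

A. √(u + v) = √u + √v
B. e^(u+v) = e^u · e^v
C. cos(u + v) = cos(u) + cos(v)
A: fails at (3, 3) — LHS = √(6) ≈ 2.449, RHS = 2·√(3) ≈ 3.464.
B: holds — e.g. at (3, 3), both sides equal e^6 ≈ 403.4.
C: fails at (1, 5) — LHS = cos(6) ≈ 0.9602, RHS = cos(5) + cos(1) ≈ 0.824.

Answer: B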